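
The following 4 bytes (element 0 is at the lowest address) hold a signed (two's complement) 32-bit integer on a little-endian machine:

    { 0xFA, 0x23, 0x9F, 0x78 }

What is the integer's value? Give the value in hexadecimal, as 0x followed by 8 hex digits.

0x789F23FA

Little-endian: lowest address holds the least-significant byte.
Reassemble most-significant byte first: 78 9F 23 FA → 0x789F23FA.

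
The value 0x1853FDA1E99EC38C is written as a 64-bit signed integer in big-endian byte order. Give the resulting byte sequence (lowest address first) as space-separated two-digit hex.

18 53 FD A1 E9 9E C3 8C

Split into bytes (most-significant first): 18 53 FD A1 E9 9E C3 8C.
Big-endian stores the most-significant byte at the lowest address.
So the memory order matches the most-significant-first order: 18 53 FD A1 E9 9E C3 8C.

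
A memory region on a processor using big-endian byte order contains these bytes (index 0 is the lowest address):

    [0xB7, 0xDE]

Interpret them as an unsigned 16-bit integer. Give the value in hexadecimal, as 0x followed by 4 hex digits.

Big-endian stores the most-significant byte at the lowest address.
The bytes are already most-significant first: 0xB7DE.

0xB7DE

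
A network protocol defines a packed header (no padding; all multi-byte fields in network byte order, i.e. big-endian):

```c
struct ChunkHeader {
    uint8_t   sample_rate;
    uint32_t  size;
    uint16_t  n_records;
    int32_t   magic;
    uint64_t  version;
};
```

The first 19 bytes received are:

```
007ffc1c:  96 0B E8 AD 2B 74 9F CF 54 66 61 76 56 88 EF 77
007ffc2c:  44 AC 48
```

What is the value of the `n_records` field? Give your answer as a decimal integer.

29855

`n_records` follows `sample_rate` (1 B), `size` (4 B), so it starts at offset 1 + 4 = 5 and occupies 2 bytes.
Bytes at offsets 5..6: 74 9F.
Big-endian: lowest address holds the most-significant byte.
The bytes are already most-significant first: 0x749F.
0x749F = 29855.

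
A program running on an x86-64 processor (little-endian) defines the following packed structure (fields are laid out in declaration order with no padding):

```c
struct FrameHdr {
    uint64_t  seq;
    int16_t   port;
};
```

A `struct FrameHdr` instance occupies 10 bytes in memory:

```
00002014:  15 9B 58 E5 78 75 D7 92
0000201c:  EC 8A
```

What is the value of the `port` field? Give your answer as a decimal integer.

`port` follows `seq` (8 bytes), so it starts at byte offset 8 and occupies 2 bytes.
Bytes at offsets 8..9: EC 8A.
Little-endian: lowest address holds the least-significant byte.
Reassemble most-significant byte first: 8A EC → 0x8AEC.
Top bit is set, so as a signed 16-bit value this is 0x8AEC − 2^16 = -29972.

-29972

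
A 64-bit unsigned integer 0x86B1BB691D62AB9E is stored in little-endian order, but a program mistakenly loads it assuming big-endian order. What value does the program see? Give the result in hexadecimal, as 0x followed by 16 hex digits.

0x9EAB621D69BBB186

Stored little-endian, the bytes at ascending addresses are 9E AB 62 1D 69 BB B1 86.
Read back as big-endian, the last byte is least significant, giving 0x9EAB621D69BBB186.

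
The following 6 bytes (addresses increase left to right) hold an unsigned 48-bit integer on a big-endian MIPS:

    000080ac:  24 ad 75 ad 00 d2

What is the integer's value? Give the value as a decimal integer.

40327422214354

In big-endian order the high byte comes first in memory.
The bytes are already most-significant first: 0x24AD75AD00D2.
0x24AD75AD00D2 = 40327422214354.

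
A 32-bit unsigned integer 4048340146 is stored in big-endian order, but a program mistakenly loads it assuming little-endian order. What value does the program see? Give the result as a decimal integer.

2999209201

4048340146 in 32-bit hexadecimal is 0xF14CC4B2.
Stored big-endian, the bytes at ascending addresses are F1 4C C4 B2.
Read back as little-endian, the first byte is least significant, giving 0xB2C44CF1.
0xB2C44CF1 = 2999209201.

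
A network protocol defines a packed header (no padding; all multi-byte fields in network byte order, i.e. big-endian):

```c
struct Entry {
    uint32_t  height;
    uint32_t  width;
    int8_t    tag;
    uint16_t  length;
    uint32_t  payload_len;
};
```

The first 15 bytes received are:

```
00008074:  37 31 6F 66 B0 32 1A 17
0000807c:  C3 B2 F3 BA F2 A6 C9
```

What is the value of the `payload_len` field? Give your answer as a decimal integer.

3136464585

`payload_len` follows `height` (4 B), `width` (4 B), `tag` (1 B), `length` (2 B), so it starts at offset 4 + 4 + 1 + 2 = 11 and occupies 4 bytes.
Bytes at offsets 11..14: BA F2 A6 C9.
Big-endian: lowest address holds the most-significant byte.
The bytes are already most-significant first: 0xBAF2A6C9.
0xBAF2A6C9 = 3136464585.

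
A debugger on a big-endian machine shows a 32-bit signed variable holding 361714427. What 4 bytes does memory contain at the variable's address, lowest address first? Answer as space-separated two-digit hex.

15 8F 52 FB

361714427 in hexadecimal, padded to 32 bits, is 0x158F52FB.
Split into bytes (most-significant first): 15 8F 52 FB.
Big-endian stores the most-significant byte at the lowest address.
So the memory order matches the most-significant-first order: 15 8F 52 FB.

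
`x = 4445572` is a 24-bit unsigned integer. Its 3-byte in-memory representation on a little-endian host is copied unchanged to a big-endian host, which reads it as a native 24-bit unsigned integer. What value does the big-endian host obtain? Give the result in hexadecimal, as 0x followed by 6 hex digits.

0x84D543

4445572 in 24-bit hexadecimal is 0x43D584.
Stored little-endian, the bytes at ascending addresses are 84 D5 43.
Read back as big-endian, the last byte is least significant, giving 0x84D543.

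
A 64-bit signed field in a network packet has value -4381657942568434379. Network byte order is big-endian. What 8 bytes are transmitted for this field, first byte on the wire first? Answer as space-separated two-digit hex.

Two's complement of -4381657942568434379 in 64 bits: 4381657942568434379 = 0x3CCEC6AF0A0F7ACB; invert → 0xC3313950F5F08534; add 1 → 0xC3313950F5F08535.
Split into bytes (most-significant first): C3 31 39 50 F5 F0 85 35.
Big-endian: lowest address holds the most-significant byte.
So the memory order matches the most-significant-first order: C3 31 39 50 F5 F0 85 35.

C3 31 39 50 F5 F0 85 35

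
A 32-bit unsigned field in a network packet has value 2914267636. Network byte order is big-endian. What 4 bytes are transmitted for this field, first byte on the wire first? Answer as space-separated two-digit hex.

AD B4 31 F4

2914267636 in hexadecimal, padded to 32 bits, is 0xADB431F4.
Split into bytes (most-significant first): AD B4 31 F4.
Big-endian stores the most-significant byte at the lowest address.
So the memory order matches the most-significant-first order: AD B4 31 F4.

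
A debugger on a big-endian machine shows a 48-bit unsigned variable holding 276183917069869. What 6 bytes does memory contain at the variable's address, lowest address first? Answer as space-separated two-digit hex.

276183917069869 in hexadecimal, padded to 48 bits, is 0xFB301445062D.
Split into bytes (most-significant first): FB 30 14 45 06 2D.
In big-endian order the high byte comes first in memory.
So the memory order matches the most-significant-first order: FB 30 14 45 06 2D.

FB 30 14 45 06 2D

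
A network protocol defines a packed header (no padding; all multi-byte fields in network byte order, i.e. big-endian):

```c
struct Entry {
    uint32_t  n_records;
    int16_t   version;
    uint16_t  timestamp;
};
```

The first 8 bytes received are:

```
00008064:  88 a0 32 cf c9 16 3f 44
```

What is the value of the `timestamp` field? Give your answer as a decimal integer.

`timestamp` follows `n_records` (4 B), `version` (2 B), so it starts at offset 4 + 2 = 6 and occupies 2 bytes.
Bytes at offsets 6..7: 3F 44.
Big-endian stores the most-significant byte at the lowest address.
The bytes are already most-significant first: 0x3F44.
0x3F44 = 16196.

16196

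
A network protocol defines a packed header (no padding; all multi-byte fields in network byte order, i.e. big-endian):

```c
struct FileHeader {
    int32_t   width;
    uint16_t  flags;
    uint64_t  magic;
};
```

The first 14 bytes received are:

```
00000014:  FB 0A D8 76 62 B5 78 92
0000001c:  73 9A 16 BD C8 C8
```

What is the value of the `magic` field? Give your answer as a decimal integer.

`magic` follows `width` (4 B), `flags` (2 B), so it starts at offset 4 + 2 = 6 and occupies 8 bytes.
Bytes at offsets 6..13: 78 92 73 9A 16 BD C8 C8.
Big-endian stores the most-significant byte at the lowest address.
The bytes are already most-significant first: 0x7892739A16BDC8C8.
0x7892739A16BDC8C8 = 8688133736794802376.

8688133736794802376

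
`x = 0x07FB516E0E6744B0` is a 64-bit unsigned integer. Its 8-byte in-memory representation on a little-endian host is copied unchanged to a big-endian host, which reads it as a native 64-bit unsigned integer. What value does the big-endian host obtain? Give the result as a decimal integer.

Stored little-endian, the bytes at ascending addresses are B0 44 67 0E 6E 51 FB 07.
Read back as big-endian, the last byte is least significant, giving 0xB044670E6E51FB07.
0xB044670E6E51FB07 = 12701390160769710855.

12701390160769710855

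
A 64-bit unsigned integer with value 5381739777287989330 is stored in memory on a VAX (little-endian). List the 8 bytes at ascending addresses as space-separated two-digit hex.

5381739777287989330 in hexadecimal, padded to 64 bits, is 0x4AAFC7D052D72852.
Split into bytes (most-significant first): 4A AF C7 D0 52 D7 28 52.
Little-endian: lowest address holds the least-significant byte.
So at ascending addresses the bytes are 52 28 D7 52 D0 C7 AF 4A.

52 28 D7 52 D0 C7 AF 4A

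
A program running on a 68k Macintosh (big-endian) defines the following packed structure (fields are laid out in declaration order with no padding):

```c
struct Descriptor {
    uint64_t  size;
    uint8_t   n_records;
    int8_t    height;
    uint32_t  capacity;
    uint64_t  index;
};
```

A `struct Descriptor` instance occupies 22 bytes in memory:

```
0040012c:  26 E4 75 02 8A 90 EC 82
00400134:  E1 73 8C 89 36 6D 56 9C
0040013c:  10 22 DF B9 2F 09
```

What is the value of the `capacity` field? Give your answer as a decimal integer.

2357802605

`capacity` follows `size` (8 B), `n_records` (1 B), `height` (1 B), so it starts at offset 8 + 1 + 1 = 10 and occupies 4 bytes.
Bytes at offsets 10..13: 8C 89 36 6D.
Big-endian stores the most-significant byte at the lowest address.
The bytes are already most-significant first: 0x8C89366D.
0x8C89366D = 2357802605.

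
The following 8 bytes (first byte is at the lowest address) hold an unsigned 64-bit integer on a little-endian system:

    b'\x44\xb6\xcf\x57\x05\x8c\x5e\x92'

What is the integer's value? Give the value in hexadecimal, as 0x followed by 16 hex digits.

Little-endian: lowest address holds the least-significant byte.
Reassemble most-significant byte first: 92 5E 8C 05 57 CF B6 44 → 0x925E8C0557CFB644.

0x925E8C0557CFB644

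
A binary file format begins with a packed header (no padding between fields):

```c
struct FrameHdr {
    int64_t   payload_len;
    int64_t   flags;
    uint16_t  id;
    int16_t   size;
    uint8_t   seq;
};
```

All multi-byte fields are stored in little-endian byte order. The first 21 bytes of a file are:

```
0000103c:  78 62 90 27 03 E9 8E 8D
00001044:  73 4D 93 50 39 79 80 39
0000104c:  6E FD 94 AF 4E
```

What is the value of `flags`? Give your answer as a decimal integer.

`flags` follows `payload_len` (8 bytes), so it starts at byte offset 8 and occupies 8 bytes.
Bytes at offsets 8..15: 73 4D 93 50 39 79 80 39.
Little-endian stores the least-significant byte at the lowest address.
Reassemble most-significant byte first: 39 80 79 39 50 93 4D 73 → 0x3980793950934D73.
0x3980793950934D73 = 4143444944252783987.

4143444944252783987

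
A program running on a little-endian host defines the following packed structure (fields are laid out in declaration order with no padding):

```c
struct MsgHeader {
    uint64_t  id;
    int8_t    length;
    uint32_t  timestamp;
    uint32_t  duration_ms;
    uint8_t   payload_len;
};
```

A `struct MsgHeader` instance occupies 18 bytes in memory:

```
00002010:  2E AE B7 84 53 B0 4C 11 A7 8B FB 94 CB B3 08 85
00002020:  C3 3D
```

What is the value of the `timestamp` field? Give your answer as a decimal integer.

3415538571

`timestamp` follows `id` (8 B), `length` (1 B), so it starts at offset 8 + 1 = 9 and occupies 4 bytes.
Bytes at offsets 9..12: 8B FB 94 CB.
Little-endian stores the least-significant byte at the lowest address.
Reassemble most-significant byte first: CB 94 FB 8B → 0xCB94FB8B.
0xCB94FB8B = 3415538571.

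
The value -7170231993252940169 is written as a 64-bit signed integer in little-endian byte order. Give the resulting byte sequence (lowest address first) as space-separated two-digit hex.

77 76 04 DD FD 37 7E 9C

Two's complement of -7170231993252940169 in 64 bits: 7170231993252940169 = 0x6381C80222FB8989; invert → 0x9C7E37FDDD047676; add 1 → 0x9C7E37FDDD047677.
Split into bytes (most-significant first): 9C 7E 37 FD DD 04 76 77.
In little-endian order the low byte comes first in memory.
So at ascending addresses the bytes are 77 76 04 DD FD 37 7E 9C.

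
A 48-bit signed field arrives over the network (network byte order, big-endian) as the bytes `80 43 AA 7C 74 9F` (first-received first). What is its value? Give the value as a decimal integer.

-140446865263457

Big-endian: lowest address holds the most-significant byte.
The bytes are already most-significant first: 0x8043AA7C749F.
Top bit is set, so as a signed 48-bit value this is 0x8043AA7C749F − 2^48 = -140446865263457.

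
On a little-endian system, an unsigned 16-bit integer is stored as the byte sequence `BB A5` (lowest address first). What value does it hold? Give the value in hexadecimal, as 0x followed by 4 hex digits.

0xA5BB

Little-endian: lowest address holds the least-significant byte.
Reassemble most-significant byte first: A5 BB → 0xA5BB.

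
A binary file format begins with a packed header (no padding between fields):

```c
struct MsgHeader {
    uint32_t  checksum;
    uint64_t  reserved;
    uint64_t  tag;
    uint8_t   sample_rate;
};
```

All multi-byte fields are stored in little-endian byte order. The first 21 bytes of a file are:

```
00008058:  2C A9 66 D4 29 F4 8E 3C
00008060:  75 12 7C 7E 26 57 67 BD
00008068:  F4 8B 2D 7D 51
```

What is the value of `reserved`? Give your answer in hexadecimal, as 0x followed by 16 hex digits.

0x7E7C12753C8EF429

`reserved` follows `checksum` (4 bytes), so it starts at byte offset 4 and occupies 8 bytes.
Bytes at offsets 4..11: 29 F4 8E 3C 75 12 7C 7E.
Little-endian stores the least-significant byte at the lowest address.
Reassemble most-significant byte first: 7E 7C 12 75 3C 8E F4 29 → 0x7E7C12753C8EF429.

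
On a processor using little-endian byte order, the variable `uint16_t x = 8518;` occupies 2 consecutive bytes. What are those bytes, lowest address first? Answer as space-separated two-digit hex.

46 21

8518 in hexadecimal, padded to 16 bits, is 0x2146.
Split into bytes (most-significant first): 21 46.
In little-endian order the low byte comes first in memory.
So at ascending addresses the bytes are 46 21.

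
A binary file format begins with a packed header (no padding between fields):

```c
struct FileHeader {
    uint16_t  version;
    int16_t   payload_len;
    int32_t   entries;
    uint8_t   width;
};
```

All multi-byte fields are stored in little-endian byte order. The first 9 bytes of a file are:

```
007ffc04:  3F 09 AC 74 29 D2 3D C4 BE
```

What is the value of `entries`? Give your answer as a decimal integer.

`entries` follows `version` (2 B), `payload_len` (2 B), so it starts at offset 2 + 2 = 4 and occupies 4 bytes.
Bytes at offsets 4..7: 29 D2 3D C4.
Little-endian: lowest address holds the least-significant byte.
Reassemble most-significant byte first: C4 3D D2 29 → 0xC43DD229.
Top bit is set, so as a signed 32-bit value this is 0xC43DD229 − 2^32 = -1002581463.

-1002581463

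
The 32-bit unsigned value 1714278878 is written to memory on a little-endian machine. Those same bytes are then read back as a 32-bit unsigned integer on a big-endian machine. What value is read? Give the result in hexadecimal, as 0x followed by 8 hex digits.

0xDED12D66

1714278878 in 32-bit hexadecimal is 0x662DD1DE.
Stored little-endian, the bytes at ascending addresses are DE D1 2D 66.
Read back as big-endian, the last byte is least significant, giving 0xDED12D66.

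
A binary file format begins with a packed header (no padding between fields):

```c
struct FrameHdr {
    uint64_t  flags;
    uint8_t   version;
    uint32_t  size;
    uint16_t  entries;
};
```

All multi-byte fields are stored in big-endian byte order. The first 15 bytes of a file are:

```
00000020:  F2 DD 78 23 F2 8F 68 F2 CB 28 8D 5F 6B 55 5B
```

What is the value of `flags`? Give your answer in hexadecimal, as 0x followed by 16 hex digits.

0xF2DD7823F28F68F2

`flags` is the first field, at byte offset 0, occupying 8 bytes.
Bytes at offsets 0..7: F2 DD 78 23 F2 8F 68 F2.
In big-endian order the high byte comes first in memory.
The bytes are already most-significant first: 0xF2DD7823F28F68F2.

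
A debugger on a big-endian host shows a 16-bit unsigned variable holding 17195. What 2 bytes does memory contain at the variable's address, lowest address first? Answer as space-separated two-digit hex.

17195 in hexadecimal, padded to 16 bits, is 0x432B.
Split into bytes (most-significant first): 43 2B.
Big-endian: lowest address holds the most-significant byte.
So the memory order matches the most-significant-first order: 43 2B.

43 2B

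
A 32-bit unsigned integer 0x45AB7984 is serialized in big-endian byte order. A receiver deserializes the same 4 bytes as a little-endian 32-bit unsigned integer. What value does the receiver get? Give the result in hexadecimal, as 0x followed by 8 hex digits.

0x8479AB45

Stored big-endian, the bytes at ascending addresses are 45 AB 79 84.
Read back as little-endian, the first byte is least significant, giving 0x8479AB45.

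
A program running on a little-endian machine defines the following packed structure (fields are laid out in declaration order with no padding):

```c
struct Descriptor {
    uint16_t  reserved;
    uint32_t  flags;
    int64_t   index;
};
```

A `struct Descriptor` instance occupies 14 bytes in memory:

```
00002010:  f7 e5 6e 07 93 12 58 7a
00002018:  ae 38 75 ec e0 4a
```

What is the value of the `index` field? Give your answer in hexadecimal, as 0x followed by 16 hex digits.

0x4AE0EC7538AE7A58

`index` follows `reserved` (2 B), `flags` (4 B), so it starts at offset 2 + 4 = 6 and occupies 8 bytes.
Bytes at offsets 6..13: 58 7A AE 38 75 EC E0 4A.
Little-endian stores the least-significant byte at the lowest address.
Reassemble most-significant byte first: 4A E0 EC 75 38 AE 7A 58 → 0x4AE0EC7538AE7A58.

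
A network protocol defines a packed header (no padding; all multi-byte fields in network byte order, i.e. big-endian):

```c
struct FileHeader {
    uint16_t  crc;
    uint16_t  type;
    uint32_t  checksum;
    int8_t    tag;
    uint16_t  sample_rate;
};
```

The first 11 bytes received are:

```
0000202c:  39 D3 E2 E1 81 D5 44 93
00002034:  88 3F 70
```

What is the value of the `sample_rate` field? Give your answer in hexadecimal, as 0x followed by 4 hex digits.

`sample_rate` follows `crc` (2 B), `type` (2 B), `checksum` (4 B), `tag` (1 B), so it starts at offset 2 + 2 + 4 + 1 = 9 and occupies 2 bytes.
Bytes at offsets 9..10: 3F 70.
In big-endian order the high byte comes first in memory.
The bytes are already most-significant first: 0x3F70.

0x3F70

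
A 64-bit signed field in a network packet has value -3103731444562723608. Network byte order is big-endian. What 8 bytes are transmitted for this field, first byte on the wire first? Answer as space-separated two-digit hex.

D4 ED 54 B2 08 A0 FC E8

Two's complement of -3103731444562723608 in 64 bits: 3103731444562723608 = 0x2B12AB4DF75F0318; invert → 0xD4ED54B208A0FCE7; add 1 → 0xD4ED54B208A0FCE8.
Split into bytes (most-significant first): D4 ED 54 B2 08 A0 FC E8.
In big-endian order the high byte comes first in memory.
So the memory order matches the most-significant-first order: D4 ED 54 B2 08 A0 FC E8.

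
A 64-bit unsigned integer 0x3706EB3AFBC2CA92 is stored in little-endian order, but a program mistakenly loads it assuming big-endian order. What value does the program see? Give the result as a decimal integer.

Stored little-endian, the bytes at ascending addresses are 92 CA C2 FB 3A EB 06 37.
Read back as big-endian, the last byte is least significant, giving 0x92CAC2FB3AEB0637.
0x92CAC2FB3AEB0637 = 10577481059114092087.

10577481059114092087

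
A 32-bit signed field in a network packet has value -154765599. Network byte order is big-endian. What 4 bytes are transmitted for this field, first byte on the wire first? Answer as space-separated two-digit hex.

Two's complement of -154765599 in 32 bits: 154765599 = 0x0939891F; invert → 0xF6C676E0; add 1 → 0xF6C676E1.
Split into bytes (most-significant first): F6 C6 76 E1.
Big-endian stores the most-significant byte at the lowest address.
So the memory order matches the most-significant-first order: F6 C6 76 E1.

F6 C6 76 E1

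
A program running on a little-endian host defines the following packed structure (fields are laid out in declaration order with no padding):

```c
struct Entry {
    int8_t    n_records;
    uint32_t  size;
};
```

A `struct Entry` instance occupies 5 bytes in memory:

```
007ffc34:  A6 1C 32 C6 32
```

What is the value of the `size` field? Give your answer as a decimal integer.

851849756

`size` follows `n_records` (1 byte), so it starts at byte offset 1 and occupies 4 bytes.
Bytes at offsets 1..4: 1C 32 C6 32.
Little-endian: lowest address holds the least-significant byte.
Reassemble most-significant byte first: 32 C6 32 1C → 0x32C6321C.
0x32C6321C = 851849756.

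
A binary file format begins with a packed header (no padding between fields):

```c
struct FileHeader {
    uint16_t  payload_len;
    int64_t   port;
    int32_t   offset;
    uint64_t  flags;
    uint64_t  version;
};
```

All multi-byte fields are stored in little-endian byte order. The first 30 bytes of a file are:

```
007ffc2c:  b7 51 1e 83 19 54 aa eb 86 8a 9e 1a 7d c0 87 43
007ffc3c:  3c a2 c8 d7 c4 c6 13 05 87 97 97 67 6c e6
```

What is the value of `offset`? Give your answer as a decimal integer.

-1065543010

`offset` follows `payload_len` (2 B), `port` (8 B), so it starts at offset 2 + 8 = 10 and occupies 4 bytes.
Bytes at offsets 10..13: 9E 1A 7D C0.
In little-endian order the low byte comes first in memory.
Reassemble most-significant byte first: C0 7D 1A 9E → 0xC07D1A9E.
Top bit is set, so as a signed 32-bit value this is 0xC07D1A9E − 2^32 = -1065543010.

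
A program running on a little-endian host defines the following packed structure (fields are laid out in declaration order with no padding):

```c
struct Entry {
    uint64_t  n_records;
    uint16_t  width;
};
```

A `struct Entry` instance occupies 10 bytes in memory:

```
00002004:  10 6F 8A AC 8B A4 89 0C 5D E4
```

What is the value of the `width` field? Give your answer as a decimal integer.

58461

`width` follows `n_records` (8 bytes), so it starts at byte offset 8 and occupies 2 bytes.
Bytes at offsets 8..9: 5D E4.
Little-endian: lowest address holds the least-significant byte.
Reassemble most-significant byte first: E4 5D → 0xE45D.
0xE45D = 58461.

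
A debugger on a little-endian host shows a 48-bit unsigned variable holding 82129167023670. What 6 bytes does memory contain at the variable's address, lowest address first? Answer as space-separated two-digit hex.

36 7E D3 2F B2 4A

82129167023670 in hexadecimal, padded to 48 bits, is 0x4AB22FD37E36.
Split into bytes (most-significant first): 4A B2 2F D3 7E 36.
Little-endian stores the least-significant byte at the lowest address.
So at ascending addresses the bytes are 36 7E D3 2F B2 4A.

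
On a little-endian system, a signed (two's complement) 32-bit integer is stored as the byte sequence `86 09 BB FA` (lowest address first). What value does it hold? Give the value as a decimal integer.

-88405626

In little-endian order the low byte comes first in memory.
Reassemble most-significant byte first: FA BB 09 86 → 0xFABB0986.
Top bit is set, so as a signed 32-bit value this is 0xFABB0986 − 2^32 = -88405626.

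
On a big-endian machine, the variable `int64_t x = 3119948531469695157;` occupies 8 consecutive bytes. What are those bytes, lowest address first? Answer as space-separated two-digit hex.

2B 4C 48 A8 BF C0 B8 B5

3119948531469695157 in hexadecimal, padded to 64 bits, is 0x2B4C48A8BFC0B8B5.
Split into bytes (most-significant first): 2B 4C 48 A8 BF C0 B8 B5.
Big-endian stores the most-significant byte at the lowest address.
So the memory order matches the most-significant-first order: 2B 4C 48 A8 BF C0 B8 B5.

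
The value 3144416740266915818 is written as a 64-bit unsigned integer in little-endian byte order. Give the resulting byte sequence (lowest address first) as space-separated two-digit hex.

3144416740266915818 in hexadecimal, padded to 64 bits, is 0x2BA3365D8D66B7EA.
Split into bytes (most-significant first): 2B A3 36 5D 8D 66 B7 EA.
Little-endian stores the least-significant byte at the lowest address.
So at ascending addresses the bytes are EA B7 66 8D 5D 36 A3 2B.

EA B7 66 8D 5D 36 A3 2B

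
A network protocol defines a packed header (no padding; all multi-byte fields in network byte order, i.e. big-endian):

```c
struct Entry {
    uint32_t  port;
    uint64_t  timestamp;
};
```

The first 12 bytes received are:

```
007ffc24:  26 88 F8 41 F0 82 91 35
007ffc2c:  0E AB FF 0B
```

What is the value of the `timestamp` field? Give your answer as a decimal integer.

17330573973140537099

`timestamp` follows `port` (4 bytes), so it starts at byte offset 4 and occupies 8 bytes.
Bytes at offsets 4..11: F0 82 91 35 0E AB FF 0B.
In big-endian order the high byte comes first in memory.
The bytes are already most-significant first: 0xF08291350EABFF0B.
0xF08291350EABFF0B = 17330573973140537099.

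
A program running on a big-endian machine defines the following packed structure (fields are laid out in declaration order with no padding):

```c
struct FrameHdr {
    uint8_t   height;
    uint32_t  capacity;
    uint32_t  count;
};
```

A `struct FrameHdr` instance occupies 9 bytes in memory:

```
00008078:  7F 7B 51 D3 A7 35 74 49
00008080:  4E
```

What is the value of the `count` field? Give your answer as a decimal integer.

896813390

`count` follows `height` (1 B), `capacity` (4 B), so it starts at offset 1 + 4 = 5 and occupies 4 bytes.
Bytes at offsets 5..8: 35 74 49 4E.
Big-endian: lowest address holds the most-significant byte.
The bytes are already most-significant first: 0x3574494E.
0x3574494E = 896813390.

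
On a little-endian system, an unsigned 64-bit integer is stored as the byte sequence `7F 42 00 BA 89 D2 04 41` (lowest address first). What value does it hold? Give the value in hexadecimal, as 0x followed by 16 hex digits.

Little-endian stores the least-significant byte at the lowest address.
Reassemble most-significant byte first: 41 04 D2 89 BA 00 42 7F → 0x4104D289BA00427F.

0x4104D289BA00427F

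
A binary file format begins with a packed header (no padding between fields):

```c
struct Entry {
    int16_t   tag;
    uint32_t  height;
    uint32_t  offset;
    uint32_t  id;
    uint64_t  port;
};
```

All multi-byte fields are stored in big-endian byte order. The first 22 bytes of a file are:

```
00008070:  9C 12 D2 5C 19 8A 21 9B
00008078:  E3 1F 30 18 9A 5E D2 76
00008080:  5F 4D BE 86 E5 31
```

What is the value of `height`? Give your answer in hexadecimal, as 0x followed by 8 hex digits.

`height` follows `tag` (2 bytes), so it starts at byte offset 2 and occupies 4 bytes.
Bytes at offsets 2..5: D2 5C 19 8A.
Big-endian stores the most-significant byte at the lowest address.
The bytes are already most-significant first: 0xD25C198A.

0xD25C198A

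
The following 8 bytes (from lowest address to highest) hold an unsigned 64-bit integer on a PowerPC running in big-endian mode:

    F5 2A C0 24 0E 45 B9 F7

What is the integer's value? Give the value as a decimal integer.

17666143749404998135

Big-endian stores the most-significant byte at the lowest address.
The bytes are already most-significant first: 0xF52AC0240E45B9F7.
0xF52AC0240E45B9F7 = 17666143749404998135.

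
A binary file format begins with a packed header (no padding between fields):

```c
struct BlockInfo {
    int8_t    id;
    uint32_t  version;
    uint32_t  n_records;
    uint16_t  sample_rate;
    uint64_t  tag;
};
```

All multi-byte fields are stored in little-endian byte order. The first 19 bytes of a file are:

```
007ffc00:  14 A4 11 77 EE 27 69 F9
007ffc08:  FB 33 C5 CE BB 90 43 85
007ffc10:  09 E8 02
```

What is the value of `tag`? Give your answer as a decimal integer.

209427850641587150

`tag` follows `id` (1 B), `version` (4 B), `n_records` (4 B), `sample_rate` (2 B), so it starts at offset 1 + 4 + 4 + 2 = 11 and occupies 8 bytes.
Bytes at offsets 11..18: CE BB 90 43 85 09 E8 02.
Little-endian stores the least-significant byte at the lowest address.
Reassemble most-significant byte first: 02 E8 09 85 43 90 BB CE → 0x02E809854390BBCE.
0x02E809854390BBCE = 209427850641587150.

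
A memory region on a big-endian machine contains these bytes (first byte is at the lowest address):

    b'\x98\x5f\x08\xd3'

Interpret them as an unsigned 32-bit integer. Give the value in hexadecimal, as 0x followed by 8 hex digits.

0x985F08D3

Big-endian stores the most-significant byte at the lowest address.
The bytes are already most-significant first: 0x985F08D3.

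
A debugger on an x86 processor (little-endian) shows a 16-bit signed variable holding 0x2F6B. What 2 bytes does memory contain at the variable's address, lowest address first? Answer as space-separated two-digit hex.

Split into bytes (most-significant first): 2F 6B.
In little-endian order the low byte comes first in memory.
So at ascending addresses the bytes are 6B 2F.

6B 2F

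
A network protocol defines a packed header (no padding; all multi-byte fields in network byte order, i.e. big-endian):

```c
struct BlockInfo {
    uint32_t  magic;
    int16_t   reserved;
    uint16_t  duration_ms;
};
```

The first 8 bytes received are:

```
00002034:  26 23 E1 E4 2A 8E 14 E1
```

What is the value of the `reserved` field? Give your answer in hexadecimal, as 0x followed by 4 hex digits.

0x2A8E

`reserved` follows `magic` (4 bytes), so it starts at byte offset 4 and occupies 2 bytes.
Bytes at offsets 4..5: 2A 8E.
Big-endian stores the most-significant byte at the lowest address.
The bytes are already most-significant first: 0x2A8E.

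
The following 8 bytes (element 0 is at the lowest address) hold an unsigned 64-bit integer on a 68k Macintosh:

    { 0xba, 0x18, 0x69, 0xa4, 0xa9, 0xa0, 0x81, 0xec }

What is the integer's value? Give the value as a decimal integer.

13409584046437073388

Big-endian stores the most-significant byte at the lowest address.
The bytes are already most-significant first: 0xBA1869A4A9A081EC.
0xBA1869A4A9A081EC = 13409584046437073388.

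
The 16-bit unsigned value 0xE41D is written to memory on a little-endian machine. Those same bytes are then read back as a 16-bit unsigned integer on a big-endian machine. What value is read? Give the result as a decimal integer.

Stored little-endian, the bytes at ascending addresses are 1D E4.
Read back as big-endian, the last byte is least significant, giving 0x1DE4.
0x1DE4 = 7652.

7652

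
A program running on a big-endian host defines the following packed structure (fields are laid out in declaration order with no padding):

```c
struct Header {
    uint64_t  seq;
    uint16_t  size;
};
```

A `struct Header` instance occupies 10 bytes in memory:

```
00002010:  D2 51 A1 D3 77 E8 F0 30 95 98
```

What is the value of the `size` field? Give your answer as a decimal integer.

`size` follows `seq` (8 bytes), so it starts at byte offset 8 and occupies 2 bytes.
Bytes at offsets 8..9: 95 98.
In big-endian order the high byte comes first in memory.
The bytes are already most-significant first: 0x9598.
0x9598 = 38296.

38296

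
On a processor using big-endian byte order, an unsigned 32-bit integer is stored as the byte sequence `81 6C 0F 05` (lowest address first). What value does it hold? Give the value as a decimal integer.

2171342597

In big-endian order the high byte comes first in memory.
The bytes are already most-significant first: 0x816C0F05.
0x816C0F05 = 2171342597.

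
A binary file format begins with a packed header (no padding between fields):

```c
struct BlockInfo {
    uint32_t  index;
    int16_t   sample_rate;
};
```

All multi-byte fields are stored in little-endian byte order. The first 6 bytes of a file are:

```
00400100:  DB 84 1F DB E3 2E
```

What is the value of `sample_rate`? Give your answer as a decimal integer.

`sample_rate` follows `index` (4 bytes), so it starts at byte offset 4 and occupies 2 bytes.
Bytes at offsets 4..5: E3 2E.
Little-endian stores the least-significant byte at the lowest address.
Reassemble most-significant byte first: 2E E3 → 0x2EE3.
0x2EE3 = 12003.

12003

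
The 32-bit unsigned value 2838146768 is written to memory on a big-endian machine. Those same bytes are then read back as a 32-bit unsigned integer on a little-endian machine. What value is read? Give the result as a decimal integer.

2838146768 in 32-bit hexadecimal is 0xA92AAED0.
Stored big-endian, the bytes at ascending addresses are A9 2A AE D0.
Read back as little-endian, the first byte is least significant, giving 0xD0AE2AA9.
0xD0AE2AA9 = 3501075113.

3501075113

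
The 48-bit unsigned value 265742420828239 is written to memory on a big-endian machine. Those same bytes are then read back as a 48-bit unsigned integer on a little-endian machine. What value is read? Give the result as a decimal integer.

87276302020849

265742420828239 in 48-bit hexadecimal is 0xF1B0FA98604F.
Stored big-endian, the bytes at ascending addresses are F1 B0 FA 98 60 4F.
Read back as little-endian, the first byte is least significant, giving 0x4F6098FAB0F1.
0x4F6098FAB0F1 = 87276302020849.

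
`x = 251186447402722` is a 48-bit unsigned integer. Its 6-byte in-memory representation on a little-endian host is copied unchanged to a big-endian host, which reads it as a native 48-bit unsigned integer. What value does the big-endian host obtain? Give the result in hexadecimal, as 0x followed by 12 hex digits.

0xE246F8E673E4

251186447402722 in 48-bit hexadecimal is 0xE473E6F846E2.
Stored little-endian, the bytes at ascending addresses are E2 46 F8 E6 73 E4.
Read back as big-endian, the last byte is least significant, giving 0xE246F8E673E4.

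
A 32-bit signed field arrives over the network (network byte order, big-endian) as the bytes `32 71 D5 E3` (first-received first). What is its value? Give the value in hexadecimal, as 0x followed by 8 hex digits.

In big-endian order the high byte comes first in memory.
The bytes are already most-significant first: 0x3271D5E3.

0x3271D5E3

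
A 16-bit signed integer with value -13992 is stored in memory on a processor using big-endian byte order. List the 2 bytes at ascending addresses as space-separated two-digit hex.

Two's complement of -13992 in 16 bits: 13992 = 0x36A8; invert → 0xC957; add 1 → 0xC958.
Split into bytes (most-significant first): C9 58.
In big-endian order the high byte comes first in memory.
So the memory order matches the most-significant-first order: C9 58.

C9 58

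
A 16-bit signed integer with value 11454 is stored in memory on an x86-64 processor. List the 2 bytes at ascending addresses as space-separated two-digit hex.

BE 2C

11454 in hexadecimal, padded to 16 bits, is 0x2CBE.
Split into bytes (most-significant first): 2C BE.
Little-endian stores the least-significant byte at the lowest address.
So at ascending addresses the bytes are BE 2C.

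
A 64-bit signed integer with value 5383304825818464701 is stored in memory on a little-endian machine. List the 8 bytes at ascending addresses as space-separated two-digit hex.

5383304825818464701 in hexadecimal, padded to 64 bits, is 0x4AB55737948E41BD.
Split into bytes (most-significant first): 4A B5 57 37 94 8E 41 BD.
Little-endian stores the least-significant byte at the lowest address.
So at ascending addresses the bytes are BD 41 8E 94 37 57 B5 4A.

BD 41 8E 94 37 57 B5 4A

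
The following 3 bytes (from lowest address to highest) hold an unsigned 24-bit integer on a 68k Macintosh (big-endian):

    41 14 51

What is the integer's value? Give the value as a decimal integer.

Big-endian: lowest address holds the most-significant byte.
The bytes are already most-significant first: 0x411451.
0x411451 = 4265041.

4265041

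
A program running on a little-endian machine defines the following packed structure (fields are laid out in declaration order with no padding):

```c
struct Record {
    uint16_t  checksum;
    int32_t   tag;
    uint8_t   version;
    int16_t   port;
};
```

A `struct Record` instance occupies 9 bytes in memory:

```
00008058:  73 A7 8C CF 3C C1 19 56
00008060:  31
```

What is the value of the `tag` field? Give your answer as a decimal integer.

-1052979316

`tag` follows `checksum` (2 bytes), so it starts at byte offset 2 and occupies 4 bytes.
Bytes at offsets 2..5: 8C CF 3C C1.
In little-endian order the low byte comes first in memory.
Reassemble most-significant byte first: C1 3C CF 8C → 0xC13CCF8C.
Top bit is set, so as a signed 32-bit value this is 0xC13CCF8C − 2^32 = -1052979316.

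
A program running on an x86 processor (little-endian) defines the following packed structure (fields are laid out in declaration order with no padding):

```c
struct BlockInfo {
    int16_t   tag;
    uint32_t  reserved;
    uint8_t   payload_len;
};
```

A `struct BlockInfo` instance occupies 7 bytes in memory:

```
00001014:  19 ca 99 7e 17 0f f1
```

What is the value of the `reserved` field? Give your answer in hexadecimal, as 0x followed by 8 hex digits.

`reserved` follows `tag` (2 bytes), so it starts at byte offset 2 and occupies 4 bytes.
Bytes at offsets 2..5: 99 7E 17 0F.
Little-endian: lowest address holds the least-significant byte.
Reassemble most-significant byte first: 0F 17 7E 99 → 0x0F177E99.

0x0F177E99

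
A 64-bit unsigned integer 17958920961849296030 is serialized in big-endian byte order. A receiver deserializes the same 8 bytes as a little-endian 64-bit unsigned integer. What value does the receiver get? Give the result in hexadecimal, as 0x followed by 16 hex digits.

17958920961849296030 in 64-bit hexadecimal is 0xF93AE776E058049E.
Stored big-endian, the bytes at ascending addresses are F9 3A E7 76 E0 58 04 9E.
Read back as little-endian, the first byte is least significant, giving 0x9E0458E076E73AF9.

0x9E0458E076E73AF9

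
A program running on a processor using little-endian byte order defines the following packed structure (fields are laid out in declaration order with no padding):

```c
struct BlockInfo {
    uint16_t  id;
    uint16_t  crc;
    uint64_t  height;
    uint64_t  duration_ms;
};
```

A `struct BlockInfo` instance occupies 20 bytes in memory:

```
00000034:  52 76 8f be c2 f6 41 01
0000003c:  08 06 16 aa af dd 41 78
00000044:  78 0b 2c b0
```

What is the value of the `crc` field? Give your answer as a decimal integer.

`crc` follows `id` (2 bytes), so it starts at byte offset 2 and occupies 2 bytes.
Bytes at offsets 2..3: 8F BE.
In little-endian order the low byte comes first in memory.
Reassemble most-significant byte first: BE 8F → 0xBE8F.
0xBE8F = 48783.

48783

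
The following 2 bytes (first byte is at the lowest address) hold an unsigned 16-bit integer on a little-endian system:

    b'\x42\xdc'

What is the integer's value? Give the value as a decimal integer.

Little-endian: lowest address holds the least-significant byte.
Reassemble most-significant byte first: DC 42 → 0xDC42.
0xDC42 = 56386.

56386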